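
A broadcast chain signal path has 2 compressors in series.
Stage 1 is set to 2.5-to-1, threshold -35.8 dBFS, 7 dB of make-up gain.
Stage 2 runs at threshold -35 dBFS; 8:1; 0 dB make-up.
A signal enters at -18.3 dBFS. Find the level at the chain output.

Stage 1: -18.3 dBFS is 17.5 dB over -35.8 dBFS; at 2.5:1 that becomes 7 dB over, giving -28.8 dBFS; +7 dB make-up → -21.8 dBFS.
Stage 2: overshoot 13.2 dB → 13.2/8 = 1.65 dB → -33.35 dBFS.

-33.35 dBFS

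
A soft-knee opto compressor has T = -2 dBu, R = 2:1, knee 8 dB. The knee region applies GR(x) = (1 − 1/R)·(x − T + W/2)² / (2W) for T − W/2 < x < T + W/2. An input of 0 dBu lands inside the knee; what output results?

x − T + W/2 = 0 − (-2) + 4 = 6.
GR = (1 − 1/2) × 6² / 16 = 0.5 × 36 / 16 = 1.125 dB.
Output = 0 − 1.125 = -1.125 dBu.

-1.125 dBu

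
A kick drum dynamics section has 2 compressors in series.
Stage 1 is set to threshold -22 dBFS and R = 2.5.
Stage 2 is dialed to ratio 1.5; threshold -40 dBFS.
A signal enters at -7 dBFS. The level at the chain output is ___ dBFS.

Stage 1: -7 dBFS is 15 dB over -22 dBFS; at 2.5:1 that becomes 6 dB over, giving -16 dBFS.
Stage 2: -16 dBFS is 24 dB over -40 dBFS; at 1.5:1 that becomes 16 dB over, giving -24 dBFS.

-24 dBFS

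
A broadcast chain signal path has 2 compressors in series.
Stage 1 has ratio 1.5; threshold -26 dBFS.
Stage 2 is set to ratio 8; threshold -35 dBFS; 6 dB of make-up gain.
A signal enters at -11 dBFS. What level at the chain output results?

-26.625 dBFS

Stage 1: 15 dB above -26 dBFS, reduced 1.5:1 to 10 dB above → -16 dBFS.
Stage 2: overshoot 19 dB → 19/8 = 2.375 dB → -32.625 dBFS; +6 dB make-up → -26.625 dBFS.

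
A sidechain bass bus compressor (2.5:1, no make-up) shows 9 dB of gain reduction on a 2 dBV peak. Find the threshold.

Let T be the threshold. Output overshoot = (input overshoot)/R, so -7 − T = (2 − T)/2.5.
2.5·(-7 − T) = 2 − T → 1.5·T = -17.5 − 2 = -19.5.
T = -19.5/1.5 = -13 dBV.

-13 dBV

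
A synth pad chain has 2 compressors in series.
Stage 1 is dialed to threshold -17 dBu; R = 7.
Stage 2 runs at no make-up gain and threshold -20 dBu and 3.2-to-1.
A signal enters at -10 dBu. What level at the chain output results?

Stage 1: -10 dBu is 7 dB over -17 dBu; at 7:1 that becomes 1 dB over, giving -16 dBu.
Stage 2: overshoot 4 dB → 4/3.2 = 1.25 dB → -18.75 dBu.

-18.75 dBu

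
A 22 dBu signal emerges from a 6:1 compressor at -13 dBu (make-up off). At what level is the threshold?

-20 dBu

Input is 42 dB above T (since output overshoot × R = input overshoot: (-13 − T)·6 = 22 − T gives T = -20 dBu).
Check: -20 + (22 − (-20))/6 = -20 + 7 = -13 dBu. ✓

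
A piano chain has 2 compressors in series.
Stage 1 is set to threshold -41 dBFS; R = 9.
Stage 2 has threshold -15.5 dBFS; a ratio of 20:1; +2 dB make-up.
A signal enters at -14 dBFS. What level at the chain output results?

-36 dBFS

Stage 1: 27 dB above -41 dBFS, reduced 9:1 to 3 dB above → -38 dBFS.
Stage 2: -38 dBFS ≤ -15.5 dBFS, so stage 2 doesn't engage; make-up brings it to -36 dBFS.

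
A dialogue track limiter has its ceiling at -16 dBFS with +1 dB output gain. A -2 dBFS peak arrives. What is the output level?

A brickwall limiter is an ∞:1 compressor: any input above the ceiling is clamped to -16 dBFS.
Output gain then adds 1 dB: -16 + 1 = -15 dBFS.

-15 dBFS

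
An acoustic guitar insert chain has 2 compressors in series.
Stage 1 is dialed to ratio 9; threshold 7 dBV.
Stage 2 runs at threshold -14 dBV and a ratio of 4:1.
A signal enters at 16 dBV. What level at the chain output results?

Stage 1: 9 dB above 7 dBV, reduced 9:1 to 1 dB above → 8 dBV.
Stage 2: overshoot 22 dB → 22/4 = 5.5 dB → -8.5 dBV.

-8.5 dBV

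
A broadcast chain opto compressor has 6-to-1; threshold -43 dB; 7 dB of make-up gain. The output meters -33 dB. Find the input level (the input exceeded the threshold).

-25 dB

Stripping the +7 dB make-up gives -40 dB at the gain stage.
The compressed level sits -40 − (-43) = 3 dB over threshold.
Undo the ratio: input overshoot = 3 × 6 = 18 dB, giving input = -25 dB.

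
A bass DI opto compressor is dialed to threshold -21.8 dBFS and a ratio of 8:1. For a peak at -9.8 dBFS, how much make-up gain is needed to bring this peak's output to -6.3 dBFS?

The peak compresses to -21.8 + 12/8 = -20.3 dBFS.
To reach -6.3 dBFS requires -6.3 − (-20.3) = 14 dB of make-up.

14 dB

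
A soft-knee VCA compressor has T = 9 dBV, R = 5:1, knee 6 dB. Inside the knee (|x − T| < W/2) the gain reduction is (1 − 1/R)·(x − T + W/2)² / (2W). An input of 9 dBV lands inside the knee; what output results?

8.4 dBV

x − T + W/2 = 9 − 9 + 3 = 3.
GR = (1 − 1/5) × 3² / 12 = 0.8 × 9 / 12 = 0.6 dB.
Output = 9 − 0.6 = 8.4 dBV.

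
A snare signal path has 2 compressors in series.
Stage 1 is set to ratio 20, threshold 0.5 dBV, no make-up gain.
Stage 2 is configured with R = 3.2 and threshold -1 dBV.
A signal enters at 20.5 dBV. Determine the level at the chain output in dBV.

Stage 1: 20.5 dBV is 20 dB over 0.5 dBV; at 20:1 that becomes 1 dB over, giving 1.5 dBV.
Stage 2: overshoot 2.5 dB → 2.5/3.2 = 0.78125 dB → -0.21875 dBV.

-0.21875 dBV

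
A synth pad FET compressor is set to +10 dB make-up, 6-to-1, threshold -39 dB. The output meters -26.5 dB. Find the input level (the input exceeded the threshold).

Stripping the +10 dB make-up gives -36.5 dB at the gain stage.
That's 2.5 dB above the -39 dB threshold.
Input overshoot = R × output overshoot = 15 dB → input = -39 + 15 = -24 dB.

-24 dB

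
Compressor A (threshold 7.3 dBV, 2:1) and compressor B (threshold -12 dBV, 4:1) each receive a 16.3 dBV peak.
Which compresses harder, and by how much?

A: overshoot 9 dB → output overshoot 4.5 dB → GR 4.5 dB.
B: overshoot 28.3 dB → output overshoot 7.075 dB → GR 21.225 dB.
B applies 16.725 dB more gain reduction.

B, by 16.725 dB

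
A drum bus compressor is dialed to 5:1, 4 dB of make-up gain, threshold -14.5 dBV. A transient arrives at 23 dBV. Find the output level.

-3 dBV

23 dBV sits 37.5 dB over threshold.
5:1 compression reduces that to 37.5/5 = 7.5 dB over.
So the level is -14.5 + 7.5 = -7 dBV; make-up adds 4 dB, giving -3 dBV.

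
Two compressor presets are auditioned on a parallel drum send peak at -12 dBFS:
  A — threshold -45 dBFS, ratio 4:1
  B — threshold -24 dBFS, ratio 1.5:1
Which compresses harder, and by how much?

A: overshoot 33 dB → output overshoot 8.25 dB → GR 24.75 dB.
B: overshoot 12 dB → output overshoot 8 dB → GR 4 dB.
Difference: 20.75 dB in favour of A.

A, by 20.75 dB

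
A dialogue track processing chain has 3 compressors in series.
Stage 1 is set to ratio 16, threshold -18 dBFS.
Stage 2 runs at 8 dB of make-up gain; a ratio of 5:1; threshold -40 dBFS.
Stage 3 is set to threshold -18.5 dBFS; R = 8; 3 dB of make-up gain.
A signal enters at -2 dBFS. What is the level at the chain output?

-24.4 dBFS

Stage 1: overshoot 16 dB → 16/16 = 1 dB → -17 dBFS.
Stage 2: overshoot 23 dB → 23/5 = 4.6 dB → -35.4 dBFS; +8 dB make-up → -27.4 dBFS.
Stage 3: -27.4 dBFS ≤ -18.5 dBFS, so stage 3 doesn't engage; make-up brings it to -24.4 dBFS.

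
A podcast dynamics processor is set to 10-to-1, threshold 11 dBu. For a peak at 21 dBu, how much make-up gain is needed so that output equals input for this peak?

9 dB

Overshoot 10 dB → 10/10 = 1 dB after compression, so the compressed level is 11 + 1 = 12 dBu.
Make-up = target − compressed = 21 − 12 = 9 dB.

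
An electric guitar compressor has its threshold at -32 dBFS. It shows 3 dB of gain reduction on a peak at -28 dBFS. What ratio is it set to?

4:1

Input overshoot = -28 − (-32) = 4 dB.
Output overshoot = 4 − 3 = 1 dB.
Ratio = input overshoot / output overshoot = 4 / 1 = 4.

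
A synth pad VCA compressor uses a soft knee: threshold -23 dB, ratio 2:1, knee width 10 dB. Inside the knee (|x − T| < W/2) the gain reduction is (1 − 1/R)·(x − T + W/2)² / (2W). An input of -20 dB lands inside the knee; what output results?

x − T + W/2 = -20 − (-23) + 5 = 8.
GR = (1 − 1/2) × 8² / 20 = 0.5 × 64 / 20 = 1.6 dB.
Output = -20 − 1.6 = -21.6 dB.

-21.6 dB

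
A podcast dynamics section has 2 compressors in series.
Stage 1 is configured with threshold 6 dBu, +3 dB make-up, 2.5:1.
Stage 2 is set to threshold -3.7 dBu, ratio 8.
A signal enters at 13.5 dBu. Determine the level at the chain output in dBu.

-1.7375 dBu

Stage 1: 13.5 dBu is 7.5 dB over 6 dBu; at 2.5:1 that becomes 3 dB over, giving 9 dBu; +3 dB make-up → 12 dBu.
Stage 2: overshoot 15.7 dB → 15.7/8 = 1.9625 dB → -1.7375 dBu.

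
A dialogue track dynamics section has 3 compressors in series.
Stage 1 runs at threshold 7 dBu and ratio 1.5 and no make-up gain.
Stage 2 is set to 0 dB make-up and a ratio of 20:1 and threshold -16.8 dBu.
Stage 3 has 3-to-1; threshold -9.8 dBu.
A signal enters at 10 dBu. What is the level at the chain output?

Stage 1: 3 dB above 7 dBu, reduced 1.5:1 to 2 dB above → 9 dBu.
Stage 2: 25.8 dB above -16.8 dBu, reduced 20:1 to 1.29 dB above → -15.51 dBu.
Stage 3: -15.51 dBu is at or below the -9.8 dBu threshold — no compression; output -15.51 dBu.

-15.51 dBu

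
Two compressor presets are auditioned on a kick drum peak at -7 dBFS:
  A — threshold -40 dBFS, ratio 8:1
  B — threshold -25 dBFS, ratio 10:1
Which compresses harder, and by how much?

A: overshoot 33 dB → output overshoot 4.125 dB → GR 28.875 dB.
B: overshoot 18 dB → output overshoot 1.8 dB → GR 16.2 dB.
A applies 12.675 dB more gain reduction.

A, by 12.675 dB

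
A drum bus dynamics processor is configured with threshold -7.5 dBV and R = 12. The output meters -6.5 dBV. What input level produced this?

4.5 dBV

That's 1 dB above the -7.5 dBV threshold.
Input overshoot = R × output overshoot = 12 dB → input = -7.5 + 12 = 4.5 dBV.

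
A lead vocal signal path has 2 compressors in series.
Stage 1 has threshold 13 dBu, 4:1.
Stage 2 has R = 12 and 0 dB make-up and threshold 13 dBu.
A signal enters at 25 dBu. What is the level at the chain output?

13.25 dBu

Stage 1: 25 dBu is 12 dB over 13 dBu; at 4:1 that becomes 3 dB over, giving 16 dBu.
Stage 2: 16 dBu is 3 dB over 13 dBu; at 12:1 that becomes 0.25 dB over, giving 13.25 dBu.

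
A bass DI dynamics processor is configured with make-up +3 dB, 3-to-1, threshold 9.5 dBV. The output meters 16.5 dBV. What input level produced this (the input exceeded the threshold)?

21.5 dBV

Remove make-up: 16.5 − 3 = 13.5 dBV.
The compressed level sits 13.5 − 9.5 = 4 dB over threshold.
Input overshoot = R × output overshoot = 12 dB → input = 9.5 + 12 = 21.5 dBV.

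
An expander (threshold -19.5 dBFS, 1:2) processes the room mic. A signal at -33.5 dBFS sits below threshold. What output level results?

-47.5 dBFS

The input is 14 dB below the -19.5 dBFS threshold.
A 1:2 expander multiplies undershoot by 2: 14 × 2 = 28 dB below threshold.
Output = -19.5 − 28 = -47.5 dBFS.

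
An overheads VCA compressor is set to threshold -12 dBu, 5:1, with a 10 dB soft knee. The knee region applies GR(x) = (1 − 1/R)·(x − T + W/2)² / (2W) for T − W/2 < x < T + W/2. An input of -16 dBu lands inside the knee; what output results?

-16.04 dBu

x − T + W/2 = -16 − (-12) + 5 = 1.
GR = (1 − 1/5) × 1² / 20 = 0.8 × 1 / 20 = 0.04 dB.
Output = -16 − 0.04 = -16.04 dBu.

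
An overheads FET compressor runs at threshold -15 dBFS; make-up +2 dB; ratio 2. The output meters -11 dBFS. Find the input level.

Before make-up, the level was -11 − 2 = -13 dBFS.
Post-compression overshoot = -13 − (-15) = 2 dB.
Input overshoot = R × output overshoot = 4 dB → input = -15 + 4 = -11 dBFS.

-11 dBFS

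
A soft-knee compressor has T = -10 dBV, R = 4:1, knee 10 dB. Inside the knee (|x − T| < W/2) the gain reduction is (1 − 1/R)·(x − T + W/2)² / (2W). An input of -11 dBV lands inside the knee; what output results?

x − T + W/2 = -11 − (-10) + 5 = 4.
GR = (1 − 1/4) × 4² / 20 = 0.75 × 16 / 20 = 0.6 dB.
Output = -11 − 0.6 = -11.6 dBV.

-11.6 dBV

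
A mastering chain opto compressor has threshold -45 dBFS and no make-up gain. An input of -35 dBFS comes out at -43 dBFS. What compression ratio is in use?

Input overshoot = -35 − (-45) = 10 dB; output overshoot = -43 − (-45) = 2 dB.
Ratio = 10 / 2 = 5.

5:1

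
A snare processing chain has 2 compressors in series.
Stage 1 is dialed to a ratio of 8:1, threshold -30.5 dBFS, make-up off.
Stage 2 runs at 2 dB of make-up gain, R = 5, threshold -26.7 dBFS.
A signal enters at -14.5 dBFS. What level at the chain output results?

Stage 1: -14.5 dBFS is 16 dB over -30.5 dBFS; at 8:1 that becomes 2 dB over, giving -28.5 dBFS.
Stage 2: -28.5 dBFS is at or below the -26.7 dBFS threshold — no compression; make-up brings it to -26.5 dBFS.

-26.5 dBFS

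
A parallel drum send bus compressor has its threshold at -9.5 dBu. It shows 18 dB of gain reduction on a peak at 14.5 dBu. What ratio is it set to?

4:1

Input overshoot = 14.5 − (-9.5) = 24 dB.
Output overshoot = 24 − 18 = 6 dB.
Ratio = input overshoot / output overshoot = 24 / 6 = 4.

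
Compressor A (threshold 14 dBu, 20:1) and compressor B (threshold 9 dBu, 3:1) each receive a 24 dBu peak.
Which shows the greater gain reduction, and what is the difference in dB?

B, by 0.5 dB

A: 10 dB over, compressed to 0.5 dB over, so 9.5 dB of GR.
B: 15 dB over, compressed to 5 dB over, so 10 dB of GR.
B reduces 0.5 dB more.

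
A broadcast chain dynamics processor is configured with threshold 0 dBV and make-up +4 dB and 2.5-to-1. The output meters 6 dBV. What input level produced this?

Stripping the +4 dB make-up gives 2 dBV at the gain stage.
The compressed level sits 2 − 0 = 2 dB over threshold.
Before 2.5:1 compression the overshoot was 2 × 2.5 = 5 dB, so input = 0 + 5 = 5 dBV.

5 dBV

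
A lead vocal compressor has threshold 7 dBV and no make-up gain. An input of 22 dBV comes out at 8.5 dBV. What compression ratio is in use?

Input overshoot = 22 − 7 = 15 dB; output overshoot = 8.5 − 7 = 1.5 dB.
Ratio = 15 / 1.5 = 10.

10:1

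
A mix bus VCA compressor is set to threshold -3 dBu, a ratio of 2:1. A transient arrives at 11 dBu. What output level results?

4 dBu

The input is 14 dB above the -3 dBu threshold.
2:1 compression reduces that to 14/2 = 7 dB over.
So the level is -3 + 7 = 4 dBu.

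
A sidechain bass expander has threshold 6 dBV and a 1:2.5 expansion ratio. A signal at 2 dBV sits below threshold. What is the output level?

Undershoot = 6 − 2 = 4 dB.
At 1:2.5, that expands to 10 dB under threshold.
Output = 6 − 10 = -4 dBV.

-4 dBV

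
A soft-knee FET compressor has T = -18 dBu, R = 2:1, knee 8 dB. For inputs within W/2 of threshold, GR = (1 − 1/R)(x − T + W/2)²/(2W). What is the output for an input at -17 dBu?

x − T + W/2 = -17 − (-18) + 4 = 5.
GR = (1 − 1/2) × 5² / 16 = 0.5 × 25 / 16 = 0.78125 dB.
Output = -17 − 0.78125 = -17.78125 dBu.

-17.78125 dBu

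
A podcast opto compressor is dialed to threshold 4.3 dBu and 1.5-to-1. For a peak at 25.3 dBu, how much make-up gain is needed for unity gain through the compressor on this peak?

7 dB

The peak compresses to 4.3 + 21/1.5 = 18.3 dBu.
To reach 25.3 dBu requires 25.3 − 18.3 = 7 dB of make-up.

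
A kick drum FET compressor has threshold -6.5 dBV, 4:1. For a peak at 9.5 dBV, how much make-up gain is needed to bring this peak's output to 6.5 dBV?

9 dB

Overshoot 16 dB → 16/4 = 4 dB after compression, so the compressed level is -6.5 + 4 = -2.5 dBV.
Make-up = target − compressed = 6.5 − (-2.5) = 9 dB.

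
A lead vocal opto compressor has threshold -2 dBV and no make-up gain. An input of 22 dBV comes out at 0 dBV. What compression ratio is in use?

Input overshoot = 22 − (-2) = 24 dB; output overshoot = 0 − (-2) = 2 dB.
Ratio = 24 / 2 = 12.

12:1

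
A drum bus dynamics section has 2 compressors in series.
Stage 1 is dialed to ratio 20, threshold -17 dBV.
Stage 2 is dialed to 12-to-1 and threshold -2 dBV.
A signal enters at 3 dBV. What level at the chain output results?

-16 dBV

Stage 1: 3 dBV is 20 dB over -17 dBV; at 20:1 that becomes 1 dB over, giving -16 dBV.
Stage 2: -16 dBV is at or below the -2 dBV threshold — no compression; output -16 dBV.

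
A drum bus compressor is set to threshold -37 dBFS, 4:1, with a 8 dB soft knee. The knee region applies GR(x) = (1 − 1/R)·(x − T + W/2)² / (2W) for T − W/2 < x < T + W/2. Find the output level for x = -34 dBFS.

-36.296875 dBFS

x − T + W/2 = -34 − (-37) + 4 = 7.
GR = (1 − 1/4) × 7² / 16 = 0.75 × 49 / 16 = 2.296875 dB.
Output = -34 − 2.296875 = -36.296875 dBFS.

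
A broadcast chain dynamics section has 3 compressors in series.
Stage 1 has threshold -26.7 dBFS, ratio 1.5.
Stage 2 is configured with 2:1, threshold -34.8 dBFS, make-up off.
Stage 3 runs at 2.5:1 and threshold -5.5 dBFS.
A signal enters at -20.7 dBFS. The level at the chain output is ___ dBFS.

-28.75 dBFS

Stage 1: 6 dB above -26.7 dBFS, reduced 1.5:1 to 4 dB above → -22.7 dBFS.
Stage 2: overshoot 12.1 dB → 12.1/2 = 6.05 dB → -28.75 dBFS.
Stage 3: -28.75 dBFS is at or below the -5.5 dBFS threshold — no compression; output -28.75 dBFS.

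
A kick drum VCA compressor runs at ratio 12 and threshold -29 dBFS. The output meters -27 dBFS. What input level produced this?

That's 2 dB above the -29 dBFS threshold.
Before 12:1 compression the overshoot was 2 × 12 = 24 dB, so input = -29 + 24 = -5 dBFS.

-5 dBFS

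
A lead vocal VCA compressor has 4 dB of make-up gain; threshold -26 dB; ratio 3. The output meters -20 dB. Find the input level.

Stripping the +4 dB make-up gives -24 dB at the gain stage.
The compressed level sits -24 − (-26) = 2 dB over threshold.
Input overshoot = R × output overshoot = 6 dB → input = -26 + 6 = -20 dB.

-20 dB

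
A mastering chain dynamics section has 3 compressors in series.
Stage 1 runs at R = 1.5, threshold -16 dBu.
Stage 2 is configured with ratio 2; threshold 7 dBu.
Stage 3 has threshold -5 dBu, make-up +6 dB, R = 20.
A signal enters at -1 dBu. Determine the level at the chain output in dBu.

Stage 1: 15 dB above -16 dBu, reduced 1.5:1 to 10 dB above → -6 dBu.
Stage 2: -6 dBu is at or below the 7 dBu threshold — no compression; output -6 dBu.
Stage 3: below threshold (-6 ≤ -5); passes unchanged; make-up brings it to 0 dBu.

0 dBu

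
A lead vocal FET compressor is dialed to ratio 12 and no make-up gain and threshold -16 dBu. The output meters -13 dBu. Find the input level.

That's 3 dB above the -16 dBu threshold.
Before 12:1 compression the overshoot was 3 × 12 = 36 dB, so input = -16 + 36 = 20 dBu.

20 dBu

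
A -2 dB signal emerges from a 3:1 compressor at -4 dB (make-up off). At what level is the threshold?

-5 dB

Input is 3 dB above T (since output overshoot × R = input overshoot: (-4 − T)·3 = -2 − T gives T = -5 dB).
Check: -5 + (-2 − (-5))/3 = -5 + 1 = -4 dB. ✓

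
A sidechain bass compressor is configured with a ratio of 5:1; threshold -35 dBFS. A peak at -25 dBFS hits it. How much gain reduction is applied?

8 dB

-25 dBFS exceeds the threshold by 10 dB.
A 5:1 ratio leaves 2 dB of that excess.
So the signal is attenuated by 10 − 2 = 8 dB.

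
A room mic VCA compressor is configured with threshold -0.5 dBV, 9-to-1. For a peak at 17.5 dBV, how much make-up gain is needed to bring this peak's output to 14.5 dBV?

13 dB

Overshoot 18 dB → 18/9 = 2 dB after compression, so the compressed level is -0.5 + 2 = 1.5 dBV.
Make-up = target − compressed = 14.5 − 1.5 = 13 dB.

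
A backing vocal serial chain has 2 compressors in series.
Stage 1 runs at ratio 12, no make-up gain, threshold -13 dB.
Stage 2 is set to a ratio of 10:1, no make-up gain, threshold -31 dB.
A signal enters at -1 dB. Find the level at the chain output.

Stage 1: -1 dB is 12 dB over -13 dB; at 12:1 that becomes 1 dB over, giving -12 dB.
Stage 2: 19 dB above -31 dB, reduced 10:1 to 1.9 dB above → -29.1 dB.

-29.1 dB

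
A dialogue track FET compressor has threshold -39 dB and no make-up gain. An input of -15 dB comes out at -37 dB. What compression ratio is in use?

12:1

Input overshoot = -15 − (-39) = 24 dB; output overshoot = -37 − (-39) = 2 dB.
Ratio = 24 / 2 = 12.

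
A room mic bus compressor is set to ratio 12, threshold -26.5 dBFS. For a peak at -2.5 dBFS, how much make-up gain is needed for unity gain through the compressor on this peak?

Overshoot 24 dB → 24/12 = 2 dB after compression, so the compressed level is -26.5 + 2 = -24.5 dBFS.
Make-up = target − compressed = -2.5 − (-24.5) = 22 dB.

22 dB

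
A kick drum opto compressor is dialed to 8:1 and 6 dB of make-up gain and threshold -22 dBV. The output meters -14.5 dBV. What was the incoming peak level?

Remove make-up: -14.5 − 6 = -20.5 dBV.
The compressed level sits -20.5 − (-22) = 1.5 dB over threshold.
Undo the ratio: input overshoot = 1.5 × 8 = 12 dB, giving input = -10 dBV.

-10 dBV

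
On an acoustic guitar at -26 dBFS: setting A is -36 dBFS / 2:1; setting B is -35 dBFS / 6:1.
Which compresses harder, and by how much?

A: overshoot 10 dB → output overshoot 5 dB → GR 5 dB.
B: overshoot 9 dB → output overshoot 1.5 dB → GR 7.5 dB.
B applies 2.5 dB more gain reduction.

B, by 2.5 dB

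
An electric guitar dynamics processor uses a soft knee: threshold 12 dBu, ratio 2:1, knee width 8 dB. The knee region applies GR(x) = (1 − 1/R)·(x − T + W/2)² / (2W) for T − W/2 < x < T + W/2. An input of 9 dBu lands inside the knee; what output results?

8.96875 dBu

x − T + W/2 = 9 − 12 + 4 = 1.
GR = (1 − 1/2) × 1² / 16 = 0.5 × 1 / 16 = 0.03125 dB.
Output = 9 − 0.03125 = 8.96875 dBu.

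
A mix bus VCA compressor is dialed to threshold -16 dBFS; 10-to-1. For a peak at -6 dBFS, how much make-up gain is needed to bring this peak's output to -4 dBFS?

11 dB

The peak compresses to -16 + 10/10 = -15 dBFS.
To reach -4 dBFS requires -4 − (-15) = 11 dB of make-up.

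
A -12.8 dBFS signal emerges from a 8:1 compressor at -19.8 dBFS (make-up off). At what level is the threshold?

Input is 8 dB above T (since output overshoot × R = input overshoot: (-19.8 − T)·8 = -12.8 − T gives T = -20.8 dBFS).
Check: -20.8 + (-12.8 − (-20.8))/8 = -20.8 + 1 = -19.8 dBFS. ✓

-20.8 dBFS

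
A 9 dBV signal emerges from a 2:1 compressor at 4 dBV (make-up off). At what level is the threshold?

-1 dBV

Input is 10 dB above T (since output overshoot × R = input overshoot: (4 − T)·2 = 9 − T gives T = -1 dBV).
Check: -1 + (9 − (-1))/2 = -1 + 5 = 4 dBV. ✓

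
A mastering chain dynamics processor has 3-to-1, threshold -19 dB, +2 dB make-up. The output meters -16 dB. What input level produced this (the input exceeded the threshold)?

-16 dB

Remove make-up: -16 − 2 = -18 dB.
Post-compression overshoot = -18 − (-19) = 1 dB.
Before 3:1 compression the overshoot was 1 × 3 = 3 dB, so input = -19 + 3 = -16 dB.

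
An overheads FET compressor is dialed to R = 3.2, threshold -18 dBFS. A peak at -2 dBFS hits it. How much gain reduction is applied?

11 dB

-2 dBFS exceeds the threshold by 16 dB.
A 3.2:1 ratio leaves 5 dB of that excess.
So the signal is attenuated by 16 − 5 = 11 dB.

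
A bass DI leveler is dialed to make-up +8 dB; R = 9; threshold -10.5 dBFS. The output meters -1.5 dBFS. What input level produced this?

-1.5 dBFS

Stripping the +8 dB make-up gives -9.5 dBFS at the gain stage.
That's 1 dB above the -10.5 dBFS threshold.
Before 9:1 compression the overshoot was 1 × 9 = 9 dB, so input = -10.5 + 9 = -1.5 dBFS.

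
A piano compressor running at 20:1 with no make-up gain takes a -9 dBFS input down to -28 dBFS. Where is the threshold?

-29 dBFS

Gain reduction = -9 − (-28) = 19 dB; output overshoot = GR / (R − 1) = 19 / 19 = 1 dB.
Threshold = output − output overshoot = -28 − 1 = -29 dBFS.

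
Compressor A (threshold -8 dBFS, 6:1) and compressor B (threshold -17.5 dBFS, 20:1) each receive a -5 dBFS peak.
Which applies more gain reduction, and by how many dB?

A: GR = 3 − 3/6 = 2.5 dB.
B: GR = 12.5 − 12.5/20 = 11.875 dB.
B reduces 9.375 dB more.

B, by 9.375 dB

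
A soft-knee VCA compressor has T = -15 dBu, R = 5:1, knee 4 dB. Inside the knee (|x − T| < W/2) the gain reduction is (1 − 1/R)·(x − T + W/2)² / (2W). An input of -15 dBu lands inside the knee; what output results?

-15.4 dBu

x − T + W/2 = -15 − (-15) + 2 = 2.
GR = (1 − 1/5) × 2² / 8 = 0.8 × 4 / 8 = 0.4 dB.
Output = -15 − 0.4 = -15.4 dBu.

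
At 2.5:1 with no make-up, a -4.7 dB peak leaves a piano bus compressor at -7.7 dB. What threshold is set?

-9.7 dB

Gain reduction = -4.7 − (-7.7) = 3 dB; output overshoot = GR / (R − 1) = 3 / 1.5 = 2 dB.
Threshold = output − output overshoot = -7.7 − 2 = -9.7 dB.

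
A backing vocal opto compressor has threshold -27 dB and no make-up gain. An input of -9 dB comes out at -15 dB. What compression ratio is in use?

1.5:1

Input overshoot = -9 − (-27) = 18 dB; output overshoot = -15 − (-27) = 12 dB.
Ratio = 18 / 12 = 1.5.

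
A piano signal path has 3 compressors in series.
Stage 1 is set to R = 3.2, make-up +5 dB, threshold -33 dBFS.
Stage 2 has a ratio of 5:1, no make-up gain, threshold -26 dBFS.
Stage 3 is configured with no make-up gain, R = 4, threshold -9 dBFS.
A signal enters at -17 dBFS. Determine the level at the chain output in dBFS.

-25.4 dBFS

Stage 1: overshoot 16 dB → 16/3.2 = 5 dB → -28 dBFS; +5 dB make-up → -23 dBFS.
Stage 2: 3 dB above -26 dBFS, reduced 5:1 to 0.6 dB above → -25.4 dBFS.
Stage 3: -25.4 dBFS ≤ -9 dBFS, so stage 3 doesn't engage; output -25.4 dBFS.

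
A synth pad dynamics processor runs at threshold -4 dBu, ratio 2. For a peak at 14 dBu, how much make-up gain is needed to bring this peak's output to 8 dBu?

3 dB

Without make-up, output = threshold + overshoot/2 = -4 + 9 = 5 dBu.
Gap to target: 3 dB.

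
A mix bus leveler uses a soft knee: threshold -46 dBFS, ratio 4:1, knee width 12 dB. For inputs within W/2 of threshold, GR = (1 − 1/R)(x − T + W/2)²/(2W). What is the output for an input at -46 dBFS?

-47.125 dBFS

x − T + W/2 = -46 − (-46) + 6 = 6.
GR = (1 − 1/4) × 6² / 24 = 0.75 × 36 / 24 = 1.125 dB.
Output = -46 − 1.125 = -47.125 dBFS.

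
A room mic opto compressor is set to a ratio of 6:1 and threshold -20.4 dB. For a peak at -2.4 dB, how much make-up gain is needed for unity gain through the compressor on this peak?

15 dB

Overshoot 18 dB → 18/6 = 3 dB after compression, so the compressed level is -20.4 + 3 = -17.4 dB.
Make-up = target − compressed = -2.4 − (-17.4) = 15 dB.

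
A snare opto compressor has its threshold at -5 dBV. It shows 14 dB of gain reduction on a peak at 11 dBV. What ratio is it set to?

Input overshoot = 11 − (-5) = 16 dB.
Output overshoot = 16 − 14 = 2 dB.
Ratio = input overshoot / output overshoot = 16 / 2 = 8.

8:1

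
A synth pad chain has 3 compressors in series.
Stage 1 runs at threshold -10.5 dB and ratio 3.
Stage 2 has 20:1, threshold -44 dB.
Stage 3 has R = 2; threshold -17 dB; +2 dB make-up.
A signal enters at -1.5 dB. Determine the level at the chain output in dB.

-40.175 dB

Stage 1: 9 dB above -10.5 dB, reduced 3:1 to 3 dB above → -7.5 dB.
Stage 2: -7.5 dB is 36.5 dB over -44 dB; at 20:1 that becomes 1.825 dB over, giving -42.175 dB.
Stage 3: below threshold (-42.175 ≤ -17); passes unchanged; make-up brings it to -40.175 dB.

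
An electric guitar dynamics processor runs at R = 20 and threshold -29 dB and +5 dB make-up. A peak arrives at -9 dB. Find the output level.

-23 dB

Overshoot: -9 − (-29) = 20 dB.
20:1 compression reduces that to 20/20 = 1 dB over.
That puts the output at -28 dB; make-up adds 5 dB, giving -23 dB.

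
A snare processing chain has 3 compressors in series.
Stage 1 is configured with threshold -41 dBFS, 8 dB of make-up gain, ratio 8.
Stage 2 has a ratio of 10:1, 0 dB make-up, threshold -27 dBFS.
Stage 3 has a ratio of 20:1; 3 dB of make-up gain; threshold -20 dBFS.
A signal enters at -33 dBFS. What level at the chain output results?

-29 dBFS

Stage 1: 8 dB above -41 dBFS, reduced 8:1 to 1 dB above → -40 dBFS; +8 dB make-up → -32 dBFS.
Stage 2: -32 dBFS is at or below the -27 dBFS threshold — no compression; output -32 dBFS.
Stage 3: below threshold (-32 ≤ -20); passes unchanged; make-up brings it to -29 dBFS.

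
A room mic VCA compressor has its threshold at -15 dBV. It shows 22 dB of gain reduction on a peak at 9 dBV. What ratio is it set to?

Input overshoot = 9 − (-15) = 24 dB.
Output overshoot = 24 − 22 = 2 dB.
Ratio = input overshoot / output overshoot = 24 / 2 = 12.

12:1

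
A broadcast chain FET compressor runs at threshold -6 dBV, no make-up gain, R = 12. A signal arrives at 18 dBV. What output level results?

-4 dBV

The input is 24 dB above the -6 dBV threshold.
The 24 dB excess becomes 2 dB after 12:1 reduction.
So the level is -6 + 2 = -4 dBV.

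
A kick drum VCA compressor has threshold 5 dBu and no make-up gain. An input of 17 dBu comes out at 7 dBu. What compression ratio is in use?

6:1

Input overshoot = 17 − 5 = 12 dB; output overshoot = 7 − 5 = 2 dB.
Ratio = 12 / 2 = 6.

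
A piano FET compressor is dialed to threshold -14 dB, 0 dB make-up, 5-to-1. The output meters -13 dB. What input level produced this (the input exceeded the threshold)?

Post-compression overshoot = -13 − (-14) = 1 dB.
Input overshoot = R × output overshoot = 5 dB → input = -14 + 5 = -9 dB.

-9 dB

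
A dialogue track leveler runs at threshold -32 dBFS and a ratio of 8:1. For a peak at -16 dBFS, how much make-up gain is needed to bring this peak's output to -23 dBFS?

7 dB

Overshoot 16 dB → 16/8 = 2 dB after compression, so the compressed level is -32 + 2 = -30 dBFS.
Make-up = target − compressed = -23 − (-30) = 7 dB.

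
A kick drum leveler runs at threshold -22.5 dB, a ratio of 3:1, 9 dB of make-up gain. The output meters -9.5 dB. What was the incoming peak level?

Remove make-up: -9.5 − 9 = -18.5 dB.
Post-compression overshoot = -18.5 − (-22.5) = 4 dB.
Before 3:1 compression the overshoot was 4 × 3 = 12 dB, so input = -22.5 + 12 = -10.5 dB.

-10.5 dB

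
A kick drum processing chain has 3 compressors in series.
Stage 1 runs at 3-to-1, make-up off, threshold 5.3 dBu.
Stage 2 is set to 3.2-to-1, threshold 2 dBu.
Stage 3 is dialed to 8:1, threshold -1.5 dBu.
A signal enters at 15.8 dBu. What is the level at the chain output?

-0.796875 dBu

Stage 1: overshoot 10.5 dB → 10.5/3 = 3.5 dB → 8.8 dBu.
Stage 2: 8.8 dBu is 6.8 dB over 2 dBu; at 3.2:1 that becomes 2.125 dB over, giving 4.125 dBu.
Stage 3: overshoot 5.625 dB → 5.625/8 = 0.703125 dB → -0.796875 dBu.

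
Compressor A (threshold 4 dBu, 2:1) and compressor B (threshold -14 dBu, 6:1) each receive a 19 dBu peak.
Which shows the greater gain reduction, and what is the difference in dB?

B, by 20 dB

A: GR = 15 − 15/2 = 7.5 dB.
B: GR = 33 − 33/6 = 27.5 dB.
B applies 20 dB more gain reduction.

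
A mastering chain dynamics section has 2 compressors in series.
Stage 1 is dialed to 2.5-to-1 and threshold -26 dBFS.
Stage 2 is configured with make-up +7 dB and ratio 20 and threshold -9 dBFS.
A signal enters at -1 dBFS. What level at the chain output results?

Stage 1: overshoot 25 dB → 25/2.5 = 10 dB → -16 dBFS.
Stage 2: -16 dBFS ≤ -9 dBFS, so stage 2 doesn't engage; make-up brings it to -9 dBFS.

-9 dBFS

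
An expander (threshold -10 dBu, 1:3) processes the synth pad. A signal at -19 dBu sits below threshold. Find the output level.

The input is 9 dB below the -10 dBu threshold.
A 1:3 expander multiplies undershoot by 3: 9 × 3 = 27 dB below threshold.
Output = -10 − 27 = -37 dBu.

-37 dBu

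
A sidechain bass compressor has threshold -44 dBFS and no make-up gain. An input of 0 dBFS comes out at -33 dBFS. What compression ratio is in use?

4:1

Input overshoot = 0 − (-44) = 44 dB; output overshoot = -33 − (-44) = 11 dB.
Ratio = 44 / 11 = 4.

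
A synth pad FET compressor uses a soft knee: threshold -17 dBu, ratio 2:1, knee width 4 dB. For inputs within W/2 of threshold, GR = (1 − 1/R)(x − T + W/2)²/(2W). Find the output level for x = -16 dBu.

-16.5625 dBu

x − T + W/2 = -16 − (-17) + 2 = 3.
GR = (1 − 1/2) × 3² / 8 = 0.5 × 9 / 8 = 0.5625 dB.
Output = -16 − 0.5625 = -16.5625 dBu.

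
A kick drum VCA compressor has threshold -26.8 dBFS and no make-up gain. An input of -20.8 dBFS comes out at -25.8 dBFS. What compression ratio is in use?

6:1

Input overshoot = -20.8 − (-26.8) = 6 dB; output overshoot = -25.8 − (-26.8) = 1 dB.
Ratio = 6 / 1 = 6.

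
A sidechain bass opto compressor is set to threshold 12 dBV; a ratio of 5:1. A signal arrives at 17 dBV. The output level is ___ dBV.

17 dBV sits 5 dB over threshold.
5:1 compression reduces that to 5/5 = 1 dB over.
Output = 12 + 1 = 13 dBV.

13 dBV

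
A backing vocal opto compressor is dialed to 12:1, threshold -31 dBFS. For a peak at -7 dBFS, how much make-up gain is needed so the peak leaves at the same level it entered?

22 dB

Without make-up, output = threshold + overshoot/12 = -31 + 2 = -29 dBFS.
Gap to target: 22 dB.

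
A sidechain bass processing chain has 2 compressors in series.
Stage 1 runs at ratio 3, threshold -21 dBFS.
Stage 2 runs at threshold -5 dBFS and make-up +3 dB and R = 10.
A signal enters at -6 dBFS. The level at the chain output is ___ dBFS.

Stage 1: -6 dBFS is 15 dB over -21 dBFS; at 3:1 that becomes 5 dB over, giving -16 dBFS.
Stage 2: -16 dBFS is at or below the -5 dBFS threshold — no compression; make-up brings it to -13 dBFS.

-13 dBFS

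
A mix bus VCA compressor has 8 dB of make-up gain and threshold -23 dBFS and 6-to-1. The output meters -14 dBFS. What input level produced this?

-17 dBFS

Before make-up, the level was -14 − 8 = -22 dBFS.
Post-compression overshoot = -22 − (-23) = 1 dB.
Undo the ratio: input overshoot = 1 × 6 = 6 dB, giving input = -17 dBFS.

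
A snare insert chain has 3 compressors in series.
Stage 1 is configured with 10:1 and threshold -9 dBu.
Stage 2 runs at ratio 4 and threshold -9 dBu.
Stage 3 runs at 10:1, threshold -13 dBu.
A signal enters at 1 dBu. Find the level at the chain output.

Stage 1: 10 dB above -9 dBu, reduced 10:1 to 1 dB above → -8 dBu.
Stage 2: -8 dBu is 1 dB over -9 dBu; at 4:1 that becomes 0.25 dB over, giving -8.75 dBu.
Stage 3: -8.75 dBu is 4.25 dB over -13 dBu; at 10:1 that becomes 0.425 dB over, giving -12.575 dBu.

-12.575 dBu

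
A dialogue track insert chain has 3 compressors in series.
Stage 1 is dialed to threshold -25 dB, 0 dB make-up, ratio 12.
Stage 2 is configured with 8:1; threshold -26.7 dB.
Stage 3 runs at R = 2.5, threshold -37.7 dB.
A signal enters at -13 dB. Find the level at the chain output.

-33.165 dB

Stage 1: 12 dB above -25 dB, reduced 12:1 to 1 dB above → -24 dB.
Stage 2: overshoot 2.7 dB → 2.7/8 = 0.3375 dB → -26.3625 dB.
Stage 3: 11.3375 dB above -37.7 dB, reduced 2.5:1 to 4.535 dB above → -33.165 dB.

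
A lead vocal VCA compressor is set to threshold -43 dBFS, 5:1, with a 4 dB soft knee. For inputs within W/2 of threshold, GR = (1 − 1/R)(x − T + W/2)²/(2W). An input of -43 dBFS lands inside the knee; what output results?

x − T + W/2 = -43 − (-43) + 2 = 2.
GR = (1 − 1/5) × 2² / 8 = 0.8 × 4 / 8 = 0.4 dB.
Output = -43 − 0.4 = -43.4 dBFS.

-43.4 dBFS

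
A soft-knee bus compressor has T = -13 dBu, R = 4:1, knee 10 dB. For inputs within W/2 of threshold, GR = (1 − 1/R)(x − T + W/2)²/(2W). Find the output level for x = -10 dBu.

x − T + W/2 = -10 − (-13) + 5 = 8.
GR = (1 − 1/4) × 8² / 20 = 0.75 × 64 / 20 = 2.4 dB.
Output = -10 − 2.4 = -12.4 dBu.

-12.4 dBu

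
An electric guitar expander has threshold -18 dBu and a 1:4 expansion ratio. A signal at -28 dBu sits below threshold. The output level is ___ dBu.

The input is 10 dB below the -18 dBu threshold.
A 1:4 expander multiplies undershoot by 4: 10 × 4 = 40 dB below threshold.
Output = -18 − 40 = -58 dBu.

-58 dBu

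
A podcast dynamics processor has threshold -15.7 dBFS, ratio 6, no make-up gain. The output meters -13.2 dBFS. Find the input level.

The compressed level sits -13.2 − (-15.7) = 2.5 dB over threshold.
Input overshoot = R × output overshoot = 15 dB → input = -15.7 + 15 = -0.7 dBFS.

-0.7 dBFS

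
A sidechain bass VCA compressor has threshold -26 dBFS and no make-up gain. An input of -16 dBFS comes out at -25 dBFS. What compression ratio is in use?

Input overshoot = -16 − (-26) = 10 dB; output overshoot = -25 − (-26) = 1 dB.
Ratio = 10 / 1 = 10.

10:1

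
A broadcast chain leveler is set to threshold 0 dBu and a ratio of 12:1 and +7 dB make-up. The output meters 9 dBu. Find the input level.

24 dBu

Stripping the +7 dB make-up gives 2 dBu at the gain stage.
The compressed level sits 2 − 0 = 2 dB over threshold.
Input overshoot = R × output overshoot = 24 dB → input = 0 + 24 = 24 dBu.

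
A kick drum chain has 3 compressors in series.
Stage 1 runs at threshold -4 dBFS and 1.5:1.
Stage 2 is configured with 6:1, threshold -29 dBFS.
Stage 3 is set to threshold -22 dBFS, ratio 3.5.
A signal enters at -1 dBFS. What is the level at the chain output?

Stage 1: 3 dB above -4 dBFS, reduced 1.5:1 to 2 dB above → -2 dBFS.
Stage 2: -2 dBFS is 27 dB over -29 dBFS; at 6:1 that becomes 4.5 dB over, giving -24.5 dBFS.
Stage 3: -24.5 dBFS ≤ -22 dBFS, so stage 3 doesn't engage; output -24.5 dBFS.

-24.5 dBFS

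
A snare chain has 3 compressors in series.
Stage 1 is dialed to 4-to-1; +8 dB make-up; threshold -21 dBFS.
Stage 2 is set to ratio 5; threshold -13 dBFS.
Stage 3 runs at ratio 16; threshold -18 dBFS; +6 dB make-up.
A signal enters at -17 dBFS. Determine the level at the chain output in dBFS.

Stage 1: 4 dB above -21 dBFS, reduced 4:1 to 1 dB above → -20 dBFS; +8 dB make-up → -12 dBFS.
Stage 2: overshoot 1 dB → 1/5 = 0.2 dB → -12.8 dBFS.
Stage 3: overshoot 5.2 dB → 5.2/16 = 0.325 dB → -17.675 dBFS; +6 dB make-up → -11.675 dBFS.

-11.675 dBFS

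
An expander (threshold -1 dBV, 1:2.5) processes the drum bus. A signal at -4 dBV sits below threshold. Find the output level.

-8.5 dBV

Undershoot = (-1) − (-4) = 3 dB.
At 1:2.5, that expands to 7.5 dB under threshold.
Output = -1 − 7.5 = -8.5 dBV.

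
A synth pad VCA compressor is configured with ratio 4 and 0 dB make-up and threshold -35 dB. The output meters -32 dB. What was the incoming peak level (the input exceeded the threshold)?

Post-compression overshoot = -32 − (-35) = 3 dB.
Input overshoot = R × output overshoot = 12 dB → input = -35 + 12 = -23 dB.

-23 dB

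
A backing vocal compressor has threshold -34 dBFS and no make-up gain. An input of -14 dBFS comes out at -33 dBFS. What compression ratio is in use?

20:1

Input overshoot = -14 − (-34) = 20 dB; output overshoot = -33 − (-34) = 1 dB.
Ratio = 20 / 1 = 20.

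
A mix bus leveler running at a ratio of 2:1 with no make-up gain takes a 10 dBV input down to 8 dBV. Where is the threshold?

Gain reduction = 10 − 8 = 2 dB; output overshoot = GR / (R − 1) = 2 / 1 = 2 dB.
Threshold = output − output overshoot = 8 − 2 = 6 dBV.

6 dBV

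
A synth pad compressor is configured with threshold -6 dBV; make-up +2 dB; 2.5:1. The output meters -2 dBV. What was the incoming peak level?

Stripping the +2 dB make-up gives -4 dBV at the gain stage.
That's 2 dB above the -6 dBV threshold.
Before 2.5:1 compression the overshoot was 2 × 2.5 = 5 dB, so input = -6 + 5 = -1 dBV.

-1 dBV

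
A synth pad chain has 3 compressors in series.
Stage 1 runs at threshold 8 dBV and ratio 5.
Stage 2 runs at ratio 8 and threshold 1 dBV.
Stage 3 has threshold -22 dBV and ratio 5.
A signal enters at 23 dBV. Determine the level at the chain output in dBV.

Stage 1: 15 dB above 8 dBV, reduced 5:1 to 3 dB above → 11 dBV.
Stage 2: 11 dBV is 10 dB over 1 dBV; at 8:1 that becomes 1.25 dB over, giving 2.25 dBV.
Stage 3: 2.25 dBV is 24.25 dB over -22 dBV; at 5:1 that becomes 4.85 dB over, giving -17.15 dBV.

-17.15 dBV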